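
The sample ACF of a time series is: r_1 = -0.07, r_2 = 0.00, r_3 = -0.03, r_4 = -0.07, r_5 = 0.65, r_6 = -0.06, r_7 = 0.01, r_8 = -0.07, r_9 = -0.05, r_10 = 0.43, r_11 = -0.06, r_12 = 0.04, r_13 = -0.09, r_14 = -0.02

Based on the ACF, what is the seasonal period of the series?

5

The largest autocorrelation is r_5 = 0.65, with a weaker echo at lag 10 (0.43); the remaining lags stay at or below 0.04.
The dominant spike at lag 5 indicates a seasonal period of 5.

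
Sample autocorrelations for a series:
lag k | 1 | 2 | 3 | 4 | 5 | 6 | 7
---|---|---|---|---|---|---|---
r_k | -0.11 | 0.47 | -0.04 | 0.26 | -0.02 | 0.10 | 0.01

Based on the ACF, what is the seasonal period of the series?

The largest autocorrelation is r_2 = 0.47, with a weaker echo at lag 4 (0.26); the remaining lags stay at or below 0.10.
The dominant spike at lag 2 indicates a seasonal period of 2.

2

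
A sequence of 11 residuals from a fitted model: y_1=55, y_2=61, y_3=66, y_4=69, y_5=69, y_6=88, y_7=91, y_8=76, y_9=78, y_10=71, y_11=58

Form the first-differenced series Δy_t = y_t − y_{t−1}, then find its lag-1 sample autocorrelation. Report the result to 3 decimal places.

0.114

First differences Δy: 6, 5, 3, 0, 19, 3, -15, 2, -7, -13
Mean of differences = 0.3000
Numerator Σ(Δy_t−Δȳ)(Δy_{t+1}−Δȳ) = 100.9100
Denominator Σ(Δy_t−Δȳ)² = 886.1000
r_1(Δy) = 100.9100 / 886.1000 = 0.114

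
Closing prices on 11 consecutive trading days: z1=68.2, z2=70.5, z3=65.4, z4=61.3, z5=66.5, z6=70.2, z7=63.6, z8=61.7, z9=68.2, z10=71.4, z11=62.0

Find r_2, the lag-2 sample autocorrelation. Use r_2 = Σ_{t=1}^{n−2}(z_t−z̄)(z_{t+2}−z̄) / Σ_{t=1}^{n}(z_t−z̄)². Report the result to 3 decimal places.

-0.704

Mean z̄ = (68.2 + 70.5 + 65.4 + 61.3 + 66.5 + 70.2 + 63.6 + 61.7 + 68.2 + 71.4 + 62.0)/11 = 66.2727
Numerator Σ_{t=1}^{9}(z_t−z̄)(z_{t+2}−z̄) = -97.8279
Denominator Σ(z_t−z̄)² = 138.8618
r_2 = -97.8279 / 138.8618 = -0.704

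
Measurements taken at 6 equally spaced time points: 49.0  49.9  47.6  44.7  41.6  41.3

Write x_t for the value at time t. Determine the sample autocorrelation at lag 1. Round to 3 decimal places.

0.607

Mean x̄ = (49.0 + 49.9 + 47.6 + 44.7 + 41.6 + 41.3)/6 = 45.6833
Deviations from mean: 3.3167, 4.2167, 1.9167, -0.9833, -4.0833, -4.3833
Σ(x_t−x̄)(x_{t+1}−x̄) = (13.9853) + (8.0819) + (-1.8847) + (4.0153) + (17.8986) = 42.0964
Denominator Σ(x_t−x̄)² = 69.3083
r_1 = 42.0964 / 69.3083 = 0.607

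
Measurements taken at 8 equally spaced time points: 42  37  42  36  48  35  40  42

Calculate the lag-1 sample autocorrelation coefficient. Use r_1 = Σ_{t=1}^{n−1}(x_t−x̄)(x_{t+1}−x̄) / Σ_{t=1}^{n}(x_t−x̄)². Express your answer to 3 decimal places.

Mean x̄ = (42 + 37 + 42 + 36 + 48 + 35 + 40 + 42)/8 = 40.2500
Deviations from mean: 1.7500, -3.2500, 1.7500, -4.2500, 7.7500, -5.2500, -0.2500, 1.7500
Numerator Σ_{t=1}^{7}(x_t−x̄)(x_{t+1}−x̄) = -91.5625
Denominator Σ(x_t−x̄)² = 125.5000
r_1 = -91.5625 / 125.5000 = -0.730

-0.730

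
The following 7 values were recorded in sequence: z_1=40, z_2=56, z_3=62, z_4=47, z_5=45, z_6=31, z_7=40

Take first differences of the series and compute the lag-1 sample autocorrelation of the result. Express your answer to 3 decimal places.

First differences Δz: 16, 6, -15, -2, -14, 9
Mean of differences = 0.0000
Numerator Σ(Δz_t−Δz̄)(Δz_{t+1}−Δz̄) = -62.0000
Denominator Σ(Δz_t−Δz̄)² = 798.0000
r_1(Δz) = -62.0000 / 798.0000 = -0.078

-0.078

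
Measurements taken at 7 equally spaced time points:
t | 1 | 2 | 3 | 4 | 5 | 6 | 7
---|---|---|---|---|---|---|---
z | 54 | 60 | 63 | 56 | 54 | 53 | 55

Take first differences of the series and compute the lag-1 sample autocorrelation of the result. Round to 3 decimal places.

First differences Δz: 6, 3, -7, -2, -1, 2
Mean of differences = 0.1667
Numerator Σ(Δz_t−Δz̄)(Δz_{t+1}−Δz̄) = 12.1389
Denominator Σ(Δz_t−Δz̄)² = 102.8333
r_1(Δz) = 12.1389 / 102.8333 = 0.118

0.118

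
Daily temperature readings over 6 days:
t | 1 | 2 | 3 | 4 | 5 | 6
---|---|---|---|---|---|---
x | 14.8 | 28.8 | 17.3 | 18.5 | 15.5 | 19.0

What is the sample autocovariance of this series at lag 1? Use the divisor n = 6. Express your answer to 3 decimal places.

-9.192

Mean x̄ = (14.8 + 28.8 + 17.3 + 18.5 + 15.5 + 19.0)/6 = 18.9833
Deviations: -4.1833, 9.8167, -1.6833, -0.4833, -3.4833, 0.0167
Σ_{t=1}^{5}(x_t−x̄)(x_{t+1}−x̄) = -55.1519
γ_1 = -55.1519 / 6 = -9.192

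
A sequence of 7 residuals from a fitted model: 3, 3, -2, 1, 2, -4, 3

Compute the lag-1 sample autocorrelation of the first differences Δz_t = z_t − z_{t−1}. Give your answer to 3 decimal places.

-0.500

First differences Δz: 0, -5, 3, 1, -6, 7
Mean of differences = 0.0000
Numerator Σ(Δz_t−Δz̄)(Δz_{t+1}−Δz̄) = -60.0000
Denominator Σ(Δz_t−Δz̄)² = 120.0000
r_1(Δz) = -60.0000 / 120.0000 = -0.500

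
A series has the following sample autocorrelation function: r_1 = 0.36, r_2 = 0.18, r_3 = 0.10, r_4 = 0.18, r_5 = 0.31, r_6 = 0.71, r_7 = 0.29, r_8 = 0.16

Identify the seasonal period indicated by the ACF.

6

The largest autocorrelation is r_6 = 0.71; the remaining lags stay at or below 0.36. The elevated value at lag 1 (0.36), dropping to 0.18 at lag 2, reflects decaying short-term dependence rather than seasonality.
The dominant spike at lag 6 indicates a seasonal period of 6.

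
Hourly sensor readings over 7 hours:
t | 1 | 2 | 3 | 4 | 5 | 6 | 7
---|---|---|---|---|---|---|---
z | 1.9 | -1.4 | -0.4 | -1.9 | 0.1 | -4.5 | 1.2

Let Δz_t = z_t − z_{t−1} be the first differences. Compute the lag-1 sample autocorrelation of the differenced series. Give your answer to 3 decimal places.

First differences Δz: -3.3, 1.0, -1.5, 2.0, -4.6, 5.7
Mean of differences = -0.1167
Numerator Σ(Δz_t−Δz̄)(Δz_{t+1}−Δz̄) = -43.5953
Denominator Σ(Δz_t−Δz̄)² = 71.7083
r_1(Δz) = -43.5953 / 71.7083 = -0.608

-0.608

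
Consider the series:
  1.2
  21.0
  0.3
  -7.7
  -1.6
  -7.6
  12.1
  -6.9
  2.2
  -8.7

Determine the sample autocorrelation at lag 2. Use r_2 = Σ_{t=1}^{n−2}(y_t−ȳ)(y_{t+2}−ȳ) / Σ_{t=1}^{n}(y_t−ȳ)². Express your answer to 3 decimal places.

0.025

Mean ȳ = (1.2 + 21.0 + 0.3 − 7.7 − 1.6 − 7.6 + 12.1 − 6.9 + 2.2 − 8.7)/10 = 0.4300
Numerator Σ_{t=1}^{8}(y_t−ȳ)(y_{t+2}−ȳ) = 20.9622
Denominator Σ(y_t−ȳ)² = 834.8410
r_2 = 20.9622 / 834.8410 = 0.025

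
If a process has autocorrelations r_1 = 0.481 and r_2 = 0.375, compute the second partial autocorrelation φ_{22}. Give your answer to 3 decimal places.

0.187

φ_{22} = (r_2 − r_1²) / (1 − r_1²)
r_1² = (0.481)² = 0.231361
Numerator = 0.375 − 0.2314 = 0.1436; denominator = 1 − 0.2314 = 0.7686
φ_{22} = 0.1436 / 0.7686 = 0.187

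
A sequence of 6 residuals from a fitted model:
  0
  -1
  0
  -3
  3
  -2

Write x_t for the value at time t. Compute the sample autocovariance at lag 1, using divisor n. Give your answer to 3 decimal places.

Mean x̄ = (0 − 1 + 0 − 3 + 3 − 2)/6 = -0.5000
Σ_{t=1}^{5}(x_t−x̄)(x_{t+1}−x̄) = -15.7500
γ_1 = -15.7500 / 6 = -2.625

-2.625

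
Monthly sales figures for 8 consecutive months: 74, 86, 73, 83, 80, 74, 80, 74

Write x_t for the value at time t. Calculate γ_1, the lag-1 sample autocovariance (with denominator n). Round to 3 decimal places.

Mean x̄ = (74 + 86 + 73 + 83 + 80 + 74 + 80 + 74)/8 = 78.0000
Deviations: -4.0000, 8.0000, -5.0000, 5.0000, 2.0000, -4.0000, 2.0000, -4.0000
Σ_{t=1}^{7}(x_t−x̄)(x_{t+1}−x̄) = -111.0000
γ_1 = -111.0000 / 8 = -13.875

-13.875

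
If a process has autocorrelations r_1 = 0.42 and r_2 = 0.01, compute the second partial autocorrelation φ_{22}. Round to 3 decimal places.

-0.202

φ_{22} = (r_2 − r_1²) / (1 − r_1²)
r_1² = (0.42)² = 0.1764
Numerator = 0.01 − 0.1764 = -0.1664; denominator = 1 − 0.1764 = 0.8236
φ_{22} = -0.1664 / 0.8236 = -0.202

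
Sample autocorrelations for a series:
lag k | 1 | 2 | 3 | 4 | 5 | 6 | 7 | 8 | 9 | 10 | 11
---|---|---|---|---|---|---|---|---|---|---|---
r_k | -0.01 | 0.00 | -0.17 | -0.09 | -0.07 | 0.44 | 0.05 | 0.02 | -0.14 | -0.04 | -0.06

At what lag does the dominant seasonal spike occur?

6

The largest autocorrelation is r_6 = 0.44; the remaining lags stay at or below 0.05.
The dominant spike at lag 6 indicates a seasonal period of 6.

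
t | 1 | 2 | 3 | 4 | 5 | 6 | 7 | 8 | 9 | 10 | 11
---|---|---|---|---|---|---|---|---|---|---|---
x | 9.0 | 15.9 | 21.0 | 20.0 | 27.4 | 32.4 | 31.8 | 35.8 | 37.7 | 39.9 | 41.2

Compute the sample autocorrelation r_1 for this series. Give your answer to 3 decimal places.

0.679

Mean x̄ = (9.0 + 15.9 + 21.0 + 20.0 + 27.4 + 32.4 + 31.8 + 35.8 + 37.7 + 39.9 + 41.2)/11 = 28.3727
Numerator Σ_{t=1}^{10}(x_t−x̄)(x_{t+1}−x̄) = 763.4611
Denominator Σ(x_t−x̄)² = 1123.8218
r_1 = 763.4611 / 1123.8218 = 0.679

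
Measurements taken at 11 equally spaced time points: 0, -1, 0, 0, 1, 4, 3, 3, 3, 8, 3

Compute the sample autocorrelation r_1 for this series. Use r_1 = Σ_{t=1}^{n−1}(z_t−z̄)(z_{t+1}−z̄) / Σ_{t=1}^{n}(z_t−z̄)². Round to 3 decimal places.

Mean z̄ = (0 − 1 + 0 + 0 + 1 + 4 + 3 + 3 + 3 + 8 + 3)/11 = 2.1818
Numerator Σ_{t=1}^{10}(z_t−z̄)(z_{t+1}−z̄) = 31.4215
Denominator Σ(z_t−z̄)² = 65.6364
r_1 = 31.4215 / 65.6364 = 0.479

0.479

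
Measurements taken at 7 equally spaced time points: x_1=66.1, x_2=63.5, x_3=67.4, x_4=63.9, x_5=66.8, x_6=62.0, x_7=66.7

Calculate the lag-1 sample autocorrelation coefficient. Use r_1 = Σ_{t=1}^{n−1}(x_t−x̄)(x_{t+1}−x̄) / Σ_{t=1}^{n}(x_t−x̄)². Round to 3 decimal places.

-0.796

Mean x̄ = (66.1 + 63.5 + 67.4 + 63.9 + 66.8 + 62.0 + 66.7)/7 = 65.2000
Σ(x_t−x̄)(x_{t+1}−x̄) = (-1.5300) + (-3.7400) + (-2.8600) + (-2.0800) + (-5.1200) + (-4.8000) = -20.1300
Denominator Σ(x_t−x̄)² = 25.2800
r_1 = -20.1300 / 25.2800 = -0.796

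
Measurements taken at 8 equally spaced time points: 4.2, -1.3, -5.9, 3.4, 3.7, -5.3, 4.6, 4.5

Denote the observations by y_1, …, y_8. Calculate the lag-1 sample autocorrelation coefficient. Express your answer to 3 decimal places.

Mean ȳ = (4.2 − 1.3 − 5.9 + 3.4 + 3.7 − 5.3 + 4.6 + 4.5)/8 = 0.9875
Numerator Σ_{t=1}^{7}(y_t−ȳ)(y_{t+1}−ȳ) = -28.7452
Denominator Σ(y_t−ȳ)² = 141.0888
r_1 = -28.7452 / 141.0888 = -0.204

-0.204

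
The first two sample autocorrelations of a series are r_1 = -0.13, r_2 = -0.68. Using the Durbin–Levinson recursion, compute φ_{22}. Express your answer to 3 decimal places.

-0.709

φ_{22} = (r_2 − r_1²) / (1 − r_1²)
r_1² = (-0.13)² = 0.0169
Numerator = -0.68 − 0.0169 = -0.6969; denominator = 1 − 0.0169 = 0.9831
φ_{22} = -0.6969 / 0.9831 = -0.709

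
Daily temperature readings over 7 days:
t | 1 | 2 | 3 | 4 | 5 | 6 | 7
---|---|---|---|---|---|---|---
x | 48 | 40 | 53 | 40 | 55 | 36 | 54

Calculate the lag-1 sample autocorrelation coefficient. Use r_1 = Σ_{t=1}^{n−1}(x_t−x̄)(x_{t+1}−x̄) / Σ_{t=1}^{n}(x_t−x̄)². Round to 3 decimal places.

-0.862

Mean x̄ = (48 + 40 + 53 + 40 + 55 + 36 + 54)/7 = 46.5714
Deviations from mean: 1.4286, -6.5714, 6.4286, -6.5714, 8.4286, -10.5714, 7.4286
Σ(x_t−x̄)(x_{t+1}−x̄) = (-9.3878) + (-42.2449) + (-42.2449) + (-55.3878) + (-89.1020) + (-78.5306) = -316.8980
Denominator Σ(x_t−x̄)² = 367.7143
r_1 = -316.8980 / 367.7143 = -0.862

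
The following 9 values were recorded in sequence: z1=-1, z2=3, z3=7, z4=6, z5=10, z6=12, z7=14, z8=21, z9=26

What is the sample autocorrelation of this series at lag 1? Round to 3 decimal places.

Mean z̄ = (-1 + 3 + 7 + 6 + 10 + 12 + 14 + 21 + 26)/9 = 10.8889
Numerator Σ_{t=1}^{8}(z_t−z̄)(z_{t+1}−z̄) = 334.5432
Denominator Σ(z_t−z̄)² = 584.8889
r_1 = 334.5432 / 584.8889 = 0.572

0.572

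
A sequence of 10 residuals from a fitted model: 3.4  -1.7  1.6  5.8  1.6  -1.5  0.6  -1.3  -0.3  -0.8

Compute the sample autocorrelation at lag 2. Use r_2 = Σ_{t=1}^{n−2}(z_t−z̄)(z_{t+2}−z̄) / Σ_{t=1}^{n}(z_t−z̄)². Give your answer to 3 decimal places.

Mean z̄ = (3.4 − 1.7 + 1.6 + 5.8 + 1.6 − 1.5 + 0.6 − 1.3 − 0.3 − 0.8)/10 = 0.7400
Numerator Σ_{t=1}^{8}(z_t−z̄)(z_{t+2}−z̄) = -12.9172
Denominator Σ(z_t−z̄)² = 52.7640
r_2 = -12.9172 / 52.7640 = -0.245

-0.245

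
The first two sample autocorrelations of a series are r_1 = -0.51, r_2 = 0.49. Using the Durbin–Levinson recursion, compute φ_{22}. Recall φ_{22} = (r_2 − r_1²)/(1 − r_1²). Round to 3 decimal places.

φ_{22} = (r_2 − r_1²) / (1 − r_1²)
r_1² = (-0.51)² = 0.2601
Numerator = 0.49 − 0.2601 = 0.2299; denominator = 1 − 0.2601 = 0.7399
φ_{22} = 0.2299 / 0.7399 = 0.311

0.311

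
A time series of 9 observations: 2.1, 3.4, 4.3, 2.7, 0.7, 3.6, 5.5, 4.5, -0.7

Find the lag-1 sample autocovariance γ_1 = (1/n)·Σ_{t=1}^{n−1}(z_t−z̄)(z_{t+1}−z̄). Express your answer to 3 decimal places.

-0.096

Mean z̄ = (2.1 + 3.4 + 4.3 + 2.7 + 0.7 + 3.6 + 5.5 + 4.5 − 0.7)/9 = 2.9000
Σ_{t=1}^{8}(z_t−z̄)(z_{t+1}−z̄) = -0.8600
γ_1 = -0.8600 / 9 = -0.096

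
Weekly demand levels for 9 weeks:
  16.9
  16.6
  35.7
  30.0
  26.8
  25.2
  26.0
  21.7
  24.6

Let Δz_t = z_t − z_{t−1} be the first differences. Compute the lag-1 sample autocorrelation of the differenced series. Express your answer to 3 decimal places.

-0.266

First differences Δz: -0.3, 19.1, -5.7, -3.2, -1.6, 0.8, -4.3, 2.9
Mean of differences = 0.9625
Numerator Σ(Δz_t−Δz̄)(Δz_{t+1}−Δz̄) = -114.2652
Denominator Σ(Δz_t−Δz̄)² = 430.3188
r_1(Δz) = -114.2652 / 430.3188 = -0.266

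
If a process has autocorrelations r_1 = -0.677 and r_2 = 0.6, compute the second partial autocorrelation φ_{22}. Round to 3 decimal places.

0.262

φ_{22} = (r_2 − r_1²) / (1 − r_1²)
r_1² = (-0.677)² = 0.458329
Numerator = 0.6 − 0.4583 = 0.1417; denominator = 1 − 0.4583 = 0.5417
φ_{22} = 0.1417 / 0.5417 = 0.262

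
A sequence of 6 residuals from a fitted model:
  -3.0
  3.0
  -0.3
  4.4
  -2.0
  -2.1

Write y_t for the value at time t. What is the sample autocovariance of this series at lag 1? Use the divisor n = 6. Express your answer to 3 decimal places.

-2.637

Mean ȳ = (-3.0 + 3.0 − 0.3 + 4.4 − 2.0 − 2.1)/6 = 0.0000
Σ_{t=1}^{5}(y_t−ȳ)(y_{t+1}−ȳ) = -15.8200
γ_1 = -15.8200 / 6 = -2.637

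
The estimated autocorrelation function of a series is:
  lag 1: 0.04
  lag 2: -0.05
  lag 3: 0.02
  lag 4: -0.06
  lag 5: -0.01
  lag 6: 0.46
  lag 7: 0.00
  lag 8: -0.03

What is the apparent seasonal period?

6

The largest autocorrelation is r_6 = 0.46; the remaining lags stay at or below 0.04.
The dominant spike at lag 6 indicates a seasonal period of 6.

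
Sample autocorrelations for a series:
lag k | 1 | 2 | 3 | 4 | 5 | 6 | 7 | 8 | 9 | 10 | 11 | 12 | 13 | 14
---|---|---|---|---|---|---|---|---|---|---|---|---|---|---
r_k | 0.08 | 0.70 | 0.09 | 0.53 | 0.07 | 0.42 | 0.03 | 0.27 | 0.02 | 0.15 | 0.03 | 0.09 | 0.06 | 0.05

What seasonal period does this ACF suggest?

The largest autocorrelation is r_2 = 0.70, with weaker echoes at lags 4 (0.53), 6 (0.42), 8 (0.27) and 10 (0.15); the remaining lags stay at or below 0.09.
The dominant spike at lag 2 indicates a seasonal period of 2.

2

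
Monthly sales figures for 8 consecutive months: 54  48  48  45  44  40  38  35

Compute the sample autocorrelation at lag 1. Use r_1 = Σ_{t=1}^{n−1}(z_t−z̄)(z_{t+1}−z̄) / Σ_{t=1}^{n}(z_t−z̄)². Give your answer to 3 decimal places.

Mean z̄ = (54 + 48 + 48 + 45 + 44 + 40 + 38 + 35)/8 = 44.0000
Deviations from mean: 10.0000, 4.0000, 4.0000, 1.0000, 0.0000, -4.0000, -6.0000, -9.0000
Σ(z_t−z̄)(z_{t+1}−z̄) = (40.0000) + (16.0000) + (4.0000) + (0.0000) + (0.0000) + (24.0000) + (54.0000) = 138.0000
Denominator Σ(z_t−z̄)² = 266.0000
r_1 = 138.0000 / 266.0000 = 0.519

0.519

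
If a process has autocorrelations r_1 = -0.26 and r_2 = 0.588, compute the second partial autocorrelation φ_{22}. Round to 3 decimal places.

0.558

φ_{22} = (r_2 − r_1²) / (1 − r_1²)
r_1² = (-0.26)² = 0.0676
Numerator = 0.588 − 0.0676 = 0.5204; denominator = 1 − 0.0676 = 0.9324
φ_{22} = 0.5204 / 0.9324 = 0.558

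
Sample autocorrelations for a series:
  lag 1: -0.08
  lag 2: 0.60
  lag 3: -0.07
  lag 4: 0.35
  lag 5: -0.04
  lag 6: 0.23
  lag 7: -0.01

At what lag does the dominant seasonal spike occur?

2

The largest autocorrelation is r_2 = 0.60, with weaker echoes at lags 4 (0.35) and 6 (0.23); the remaining lags stay at or below -0.01.
The dominant spike at lag 2 indicates a seasonal period of 2.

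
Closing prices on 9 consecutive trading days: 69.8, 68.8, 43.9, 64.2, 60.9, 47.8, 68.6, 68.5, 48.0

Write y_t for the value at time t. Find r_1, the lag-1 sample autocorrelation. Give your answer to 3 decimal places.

-0.297

Mean ȳ = (69.8 + 68.8 + 43.9 + 64.2 + 60.9 + 47.8 + 68.6 + 68.5 + 48.0)/9 = 60.0556
Numerator Σ_{t=1}^{8}(y_t−ȳ)(y_{t+1}−ȳ) = -264.2331
Denominator Σ(y_t−ȳ)² = 890.1622
r_1 = -264.2331 / 890.1622 = -0.297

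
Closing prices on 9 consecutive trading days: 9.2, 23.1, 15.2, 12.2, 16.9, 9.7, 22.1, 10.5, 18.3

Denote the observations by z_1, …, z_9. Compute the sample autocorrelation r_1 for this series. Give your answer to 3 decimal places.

-0.668

Mean z̄ = (9.2 + 23.1 + 15.2 + 12.2 + 16.9 + 9.7 + 22.1 + 10.5 + 18.3)/9 = 15.2444
Numerator Σ_{t=1}^{8}(z_t−z̄)(z_{t+1}−z̄) = -146.9486
Denominator Σ(z_t−z̄)² = 219.8422
r_1 = -146.9486 / 219.8422 = -0.668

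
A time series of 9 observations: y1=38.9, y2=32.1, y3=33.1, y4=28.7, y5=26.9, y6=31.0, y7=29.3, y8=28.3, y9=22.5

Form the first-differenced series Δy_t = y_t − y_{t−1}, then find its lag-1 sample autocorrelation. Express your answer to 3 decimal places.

-0.244

First differences Δy: -6.8, 1.0, -4.4, -1.8, 4.1, -1.7, -1.0, -5.8
Mean of differences = -2.0500
Numerator Σ(Δy_t−Δȳ)(Δy_{t+1}−Δȳ) = -22.1225
Denominator Σ(Δy_t−Δȳ)² = 90.5600
r_1(Δy) = -22.1225 / 90.5600 = -0.244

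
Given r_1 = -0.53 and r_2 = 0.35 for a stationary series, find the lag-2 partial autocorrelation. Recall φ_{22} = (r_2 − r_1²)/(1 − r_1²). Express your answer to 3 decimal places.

0.096

φ_{22} = (r_2 − r_1²) / (1 − r_1²)
r_1² = (-0.53)² = 0.2809
Numerator = 0.35 − 0.2809 = 0.0691; denominator = 1 − 0.2809 = 0.7191
φ_{22} = 0.0691 / 0.7191 = 0.096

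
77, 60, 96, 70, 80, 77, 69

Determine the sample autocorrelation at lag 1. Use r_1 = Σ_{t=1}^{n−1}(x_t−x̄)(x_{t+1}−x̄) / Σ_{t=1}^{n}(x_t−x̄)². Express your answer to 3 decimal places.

-0.636

Mean x̄ = (77 + 60 + 96 + 70 + 80 + 77 + 69)/7 = 75.5714
Deviations from mean: 1.4286, -15.5714, 20.4286, -5.5714, 4.4286, 1.4286, -6.5714
Numerator Σ_{t=1}^{6}(x_t−x̄)(x_{t+1}−x̄) = -481.8980
Denominator Σ(x_t−x̄)² = 757.7143
r_1 = -481.8980 / 757.7143 = -0.636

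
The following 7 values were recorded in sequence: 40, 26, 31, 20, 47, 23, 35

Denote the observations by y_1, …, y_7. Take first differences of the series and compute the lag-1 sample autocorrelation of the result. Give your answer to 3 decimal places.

First differences Δy: -14, 5, -11, 27, -24, 12
Mean of differences = -0.8333
Numerator Σ(Δy_t−Δȳ)(Δy_{t+1}−Δȳ) = -1361.1944
Denominator Σ(Δy_t−Δȳ)² = 1786.8333
r_1(Δy) = -1361.1944 / 1786.8333 = -0.762

-0.762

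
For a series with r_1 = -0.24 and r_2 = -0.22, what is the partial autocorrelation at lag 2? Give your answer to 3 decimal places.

φ_{22} = (r_2 − r_1²) / (1 − r_1²)
r_1² = (-0.24)² = 0.0576
Numerator = -0.22 − 0.0576 = -0.2776; denominator = 1 − 0.0576 = 0.9424
φ_{22} = -0.2776 / 0.9424 = -0.295

-0.295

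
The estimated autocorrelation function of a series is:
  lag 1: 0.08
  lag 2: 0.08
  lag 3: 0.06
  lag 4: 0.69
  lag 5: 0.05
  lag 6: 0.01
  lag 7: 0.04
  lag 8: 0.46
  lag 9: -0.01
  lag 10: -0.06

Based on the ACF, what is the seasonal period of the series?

The largest autocorrelation is r_4 = 0.69, with a weaker echo at lag 8 (0.46); the remaining lags stay at or below 0.08.
The dominant spike at lag 4 indicates a seasonal period of 4.

4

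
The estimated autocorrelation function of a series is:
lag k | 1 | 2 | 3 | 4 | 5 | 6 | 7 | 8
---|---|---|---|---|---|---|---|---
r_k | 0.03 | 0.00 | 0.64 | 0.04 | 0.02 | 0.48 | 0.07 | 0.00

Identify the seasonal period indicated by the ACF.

The largest autocorrelation is r_3 = 0.64, with a weaker echo at lag 6 (0.48); the remaining lags stay at or below 0.07.
The dominant spike at lag 3 indicates a seasonal period of 3.

3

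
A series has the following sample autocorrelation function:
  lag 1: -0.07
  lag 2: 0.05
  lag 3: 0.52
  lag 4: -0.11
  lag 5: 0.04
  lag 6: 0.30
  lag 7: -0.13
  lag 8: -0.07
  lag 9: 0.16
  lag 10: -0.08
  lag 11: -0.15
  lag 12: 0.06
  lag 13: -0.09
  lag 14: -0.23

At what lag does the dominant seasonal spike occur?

3

The largest autocorrelation is r_3 = 0.52, with weaker echoes at lags 6 (0.30) and 9 (0.16); the remaining lags stay at or below 0.06.
The dominant spike at lag 3 indicates a seasonal period of 3.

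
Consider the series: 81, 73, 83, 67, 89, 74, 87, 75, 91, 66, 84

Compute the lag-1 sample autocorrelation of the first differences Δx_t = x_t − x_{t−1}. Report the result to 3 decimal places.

First differences Δx: -8, 10, -16, 22, -15, 13, -12, 16, -25, 18
Mean of differences = 0.3000
Numerator Σ(Δx_t−Δx̄)(Δx_{t+1}−Δx̄) = -2312.9900
Denominator Σ(Δx_t−Δx̄)² = 2646.1000
r_1(Δx) = -2312.9900 / 2646.1000 = -0.874

-0.874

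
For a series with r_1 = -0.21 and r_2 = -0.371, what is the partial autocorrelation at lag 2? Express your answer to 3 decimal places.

-0.434

φ_{22} = (r_2 − r_1²) / (1 − r_1²)
r_1² = (-0.21)² = 0.0441
Numerator = -0.371 − 0.0441 = -0.4151; denominator = 1 − 0.0441 = 0.9559
φ_{22} = -0.4151 / 0.9559 = -0.434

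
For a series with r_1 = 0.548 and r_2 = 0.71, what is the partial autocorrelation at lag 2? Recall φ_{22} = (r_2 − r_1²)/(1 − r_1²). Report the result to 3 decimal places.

φ_{22} = (r_2 − r_1²) / (1 − r_1²)
r_1² = (0.548)² = 0.300304
Numerator = 0.71 − 0.3003 = 0.4097; denominator = 1 − 0.3003 = 0.6997
φ_{22} = 0.4097 / 0.6997 = 0.586

0.586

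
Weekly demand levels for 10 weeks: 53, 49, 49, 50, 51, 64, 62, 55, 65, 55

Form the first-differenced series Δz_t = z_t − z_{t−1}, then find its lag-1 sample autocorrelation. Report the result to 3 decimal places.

First differences Δz: -4, 0, 1, 1, 13, -2, -7, 10, -10
Mean of differences = 0.2222
Numerator Σ(Δz_t−Δz̄)(Δz_{t+1}−Δz̄) = -171.6049
Denominator Σ(Δz_t−Δz̄)² = 439.5556
r_1(Δz) = -171.6049 / 439.5556 = -0.390

-0.390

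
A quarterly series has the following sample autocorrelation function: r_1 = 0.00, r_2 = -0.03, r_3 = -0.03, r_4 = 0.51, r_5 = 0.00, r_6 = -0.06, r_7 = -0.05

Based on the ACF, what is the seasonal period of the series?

The largest autocorrelation is r_4 = 0.51; the remaining lags stay at or below 0.00.
The dominant spike at lag 4 indicates a seasonal period of 4.

4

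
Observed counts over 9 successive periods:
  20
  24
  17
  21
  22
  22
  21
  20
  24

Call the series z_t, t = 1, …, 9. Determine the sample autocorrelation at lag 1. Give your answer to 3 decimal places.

-0.454

Mean z̄ = (20 + 24 + 17 + 21 + 22 + 22 + 21 + 20 + 24)/9 = 21.2222
Numerator Σ_{t=1}^{8}(z_t−z̄)(z_{t+1}−z̄) = -17.0494
Denominator Σ(z_t−z̄)² = 37.5556
r_1 = -17.0494 / 37.5556 = -0.454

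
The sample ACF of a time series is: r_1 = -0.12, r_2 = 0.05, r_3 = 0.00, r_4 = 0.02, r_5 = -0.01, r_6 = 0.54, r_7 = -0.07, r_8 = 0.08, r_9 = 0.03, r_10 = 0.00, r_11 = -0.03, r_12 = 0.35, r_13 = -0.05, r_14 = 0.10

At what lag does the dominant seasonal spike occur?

The largest autocorrelation is r_6 = 0.54, with a weaker echo at lag 12 (0.35); the remaining lags stay at or below 0.10.
The dominant spike at lag 6 indicates a seasonal period of 6.

6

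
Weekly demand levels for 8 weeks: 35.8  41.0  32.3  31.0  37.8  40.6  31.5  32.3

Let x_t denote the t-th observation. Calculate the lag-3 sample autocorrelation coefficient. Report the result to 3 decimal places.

0.043

Mean x̄ = (35.8 + 41.0 + 32.3 + 31.0 + 37.8 + 40.6 + 31.5 + 32.3)/8 = 35.2875
Deviations from mean: 0.5125, 5.7125, -2.9875, -4.2875, 2.5125, 5.3125, -3.7875, -2.9875
Σ(x_t−x̄)(x_{t+3}−x̄) = (-2.1973) + (14.3527) + (-15.8711) + (16.2389) + (-7.5061) = 5.0170
Denominator Σ(x_t−x̄)² = 118.0088
r_3 = 5.0170 / 118.0088 = 0.043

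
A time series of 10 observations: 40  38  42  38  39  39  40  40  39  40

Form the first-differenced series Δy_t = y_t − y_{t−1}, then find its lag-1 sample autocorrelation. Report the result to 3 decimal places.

-0.725

First differences Δy: -2, 4, -4, 1, 0, 1, 0, -1, 1
Mean of differences = 0.0000
Numerator Σ(Δy_t−Δȳ)(Δy_{t+1}−Δȳ) = -29.0000
Denominator Σ(Δy_t−Δȳ)² = 40.0000
r_1(Δy) = -29.0000 / 40.0000 = -0.725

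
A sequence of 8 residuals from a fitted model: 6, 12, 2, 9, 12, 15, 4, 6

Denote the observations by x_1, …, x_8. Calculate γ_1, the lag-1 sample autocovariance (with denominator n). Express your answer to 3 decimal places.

-3.445

Mean x̄ = (6 + 12 + 2 + 9 + 12 + 15 + 4 + 6)/8 = 8.2500
Deviations: -2.2500, 3.7500, -6.2500, 0.7500, 3.7500, 6.7500, -4.2500, -2.2500
Σ_{t=1}^{7}(x_t−x̄)(x_{t+1}−x̄) = -27.5625
γ_1 = -27.5625 / 8 = -3.445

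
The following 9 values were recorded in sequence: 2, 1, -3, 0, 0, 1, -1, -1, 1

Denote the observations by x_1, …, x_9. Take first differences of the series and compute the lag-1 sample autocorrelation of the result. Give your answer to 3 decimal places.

-0.294

First differences Δx: -1, -4, 3, 0, 1, -2, 0, 2
Mean of differences = -0.1250
Numerator Σ(Δx_t−Δx̄)(Δx_{t+1}−Δx̄) = -10.2656
Denominator Σ(Δx_t−Δx̄)² = 34.8750
r_1(Δx) = -10.2656 / 34.8750 = -0.294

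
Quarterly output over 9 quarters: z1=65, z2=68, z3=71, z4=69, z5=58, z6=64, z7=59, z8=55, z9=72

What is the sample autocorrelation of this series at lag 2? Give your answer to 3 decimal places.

-0.089

Mean z̄ = (65 + 68 + 71 + 69 + 58 + 64 + 59 + 55 + 72)/9 = 64.5556
Numerator Σ_{t=1}^{7}(z_t−z̄)(z_{t+2}−z̄) = -26.1728
Denominator Σ(z_t−z̄)² = 294.2222
r_2 = -26.1728 / 294.2222 = -0.089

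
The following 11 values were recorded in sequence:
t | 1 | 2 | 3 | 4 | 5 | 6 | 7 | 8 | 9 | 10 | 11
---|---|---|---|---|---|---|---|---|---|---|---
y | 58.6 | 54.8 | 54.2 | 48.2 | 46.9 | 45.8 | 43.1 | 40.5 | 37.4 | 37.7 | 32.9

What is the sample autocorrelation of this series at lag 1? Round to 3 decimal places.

0.673

Mean ȳ = (58.6 + 54.8 + 54.2 + 48.2 + 46.9 + 45.8 + 43.1 + 40.5 + 37.4 + 37.7 + 32.9)/11 = 45.4636
Numerator Σ_{t=1}^{10}(y_t−ȳ)(y_{t+1}−ȳ) = 443.6360
Denominator Σ(y_t−ȳ)² = 659.0855
r_1 = 443.6360 / 659.0855 = 0.673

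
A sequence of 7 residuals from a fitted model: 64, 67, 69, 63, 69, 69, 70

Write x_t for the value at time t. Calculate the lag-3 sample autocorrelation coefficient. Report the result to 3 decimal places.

0.108

Mean x̄ = (64 + 67 + 69 + 63 + 69 + 69 + 70)/7 = 67.2857
Deviations from mean: -3.2857, -0.2857, 1.7143, -4.2857, 1.7143, 1.7143, 2.7143
Numerator Σ_{t=1}^{4}(x_t−x̄)(x_{t+3}−x̄) = 4.8980
Denominator Σ(x_t−x̄)² = 45.4286
r_3 = 4.8980 / 45.4286 = 0.108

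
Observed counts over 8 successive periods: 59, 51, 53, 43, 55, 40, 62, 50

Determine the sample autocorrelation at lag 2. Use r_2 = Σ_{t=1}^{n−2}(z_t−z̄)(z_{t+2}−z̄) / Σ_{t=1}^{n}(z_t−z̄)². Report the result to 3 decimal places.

0.449

Mean z̄ = (59 + 51 + 53 + 43 + 55 + 40 + 62 + 50)/8 = 51.6250
Numerator Σ_{t=1}^{6}(z_t−z̄)(z_{t+2}−z̄) = 174.3438
Denominator Σ(z_t−z̄)² = 387.8750
r_2 = 174.3438 / 387.8750 = 0.449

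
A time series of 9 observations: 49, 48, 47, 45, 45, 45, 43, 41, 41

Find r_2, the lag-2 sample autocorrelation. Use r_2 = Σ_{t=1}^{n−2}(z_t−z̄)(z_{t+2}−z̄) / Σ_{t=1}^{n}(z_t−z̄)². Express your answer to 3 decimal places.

Mean z̄ = (49 + 48 + 47 + 45 + 45 + 45 + 43 + 41 + 41)/9 = 44.8889
Σ(z_t−z̄)(z_{t+2}−z̄) = (8.6790) + (0.3457) + (0.2346) + (0.0123) + (-0.2099) + (-0.4321) + (7.3457) = 15.9753
Denominator Σ(z_t−z̄)² = 64.8889
r_2 = 15.9753 / 64.8889 = 0.246

0.246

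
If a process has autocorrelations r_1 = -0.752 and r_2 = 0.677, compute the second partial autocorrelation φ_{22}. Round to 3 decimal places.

0.257

φ_{22} = (r_2 − r_1²) / (1 − r_1²)
r_1² = (-0.752)² = 0.565504
Numerator = 0.677 − 0.5655 = 0.1115; denominator = 1 − 0.5655 = 0.4345
φ_{22} = 0.1115 / 0.4345 = 0.257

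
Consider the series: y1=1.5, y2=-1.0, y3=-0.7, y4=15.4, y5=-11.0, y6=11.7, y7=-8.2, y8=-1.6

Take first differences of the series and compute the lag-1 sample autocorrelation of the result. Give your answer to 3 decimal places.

-0.839

First differences Δy: -2.5, 0.3, 16.1, -26.4, 22.7, -19.9, 6.6
Mean of differences = -0.4429
Numerator Σ(Δy_t−Δȳ)(Δy_{t+1}−Δȳ) = -1606.6947
Denominator Σ(Δy_t−Δȳ)² = 1915.9971
r_1(Δy) = -1606.6947 / 1915.9971 = -0.839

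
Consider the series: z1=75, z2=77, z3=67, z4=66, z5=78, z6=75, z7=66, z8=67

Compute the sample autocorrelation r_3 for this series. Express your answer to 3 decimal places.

Mean z̄ = (75 + 77 + 67 + 66 + 78 + 75 + 66 + 67)/8 = 71.3750
Deviations from mean: 3.6250, 5.6250, -4.3750, -5.3750, 6.6250, 3.6250, -5.3750, -4.3750
Numerator Σ_{t=1}^{5}(z_t−z̄)(z_{t+3}−z̄) = 1.8281
Denominator Σ(z_t−z̄)² = 197.8750
r_3 = 1.8281 / 197.8750 = 0.009

0.009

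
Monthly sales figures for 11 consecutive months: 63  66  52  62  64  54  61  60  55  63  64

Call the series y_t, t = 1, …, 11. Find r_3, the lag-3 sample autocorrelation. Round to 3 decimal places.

Mean ȳ = (63 + 66 + 52 + 62 + 64 + 54 + 61 + 60 + 55 + 63 + 64)/11 = 60.3636
Numerator Σ_{t=1}^{8}(y_t−ȳ)(y_{t+3}−ȳ) = 112.2397
Denominator Σ(y_t−ȳ)² = 214.5455
r_3 = 112.2397 / 214.5455 = 0.523

0.523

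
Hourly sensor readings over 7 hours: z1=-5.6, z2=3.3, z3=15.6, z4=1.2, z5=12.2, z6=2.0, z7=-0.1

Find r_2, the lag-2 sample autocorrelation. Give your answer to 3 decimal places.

Mean z̄ = (-5.6 + 3.3 + 15.6 + 1.2 + 12.2 + 2.0 − 0.1)/7 = 4.0857
Deviations from mean: -9.6857, -0.7857, 11.5143, -2.8857, 8.1143, -2.0857, -4.1857
Σ(z_t−z̄)(z_{t+2}−z̄) = (-111.5241) + (2.2673) + (93.4302) + (6.0188) + (-33.9641) = -43.7718
Denominator Σ(z_t−z̄)² = 323.0486
r_2 = -43.7718 / 323.0486 = -0.135

-0.135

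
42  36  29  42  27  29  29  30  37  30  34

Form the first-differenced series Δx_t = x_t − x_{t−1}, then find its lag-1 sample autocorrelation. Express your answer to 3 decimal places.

-0.591

First differences Δx: -6, -7, 13, -15, 2, 0, 1, 7, -7, 4
Mean of differences = -0.8000
Numerator Σ(Δx_t−Δx̄)(Δx_{t+1}−Δx̄) = -349.4400
Denominator Σ(Δx_t−Δx̄)² = 591.6000
r_1(Δx) = -349.4400 / 591.6000 = -0.591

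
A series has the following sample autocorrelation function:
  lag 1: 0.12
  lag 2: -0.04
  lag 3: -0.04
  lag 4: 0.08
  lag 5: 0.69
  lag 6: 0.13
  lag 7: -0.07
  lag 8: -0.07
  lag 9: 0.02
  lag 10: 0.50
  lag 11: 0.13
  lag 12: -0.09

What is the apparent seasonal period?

5

The largest autocorrelation is r_5 = 0.69, with a weaker echo at lag 10 (0.50); the remaining lags stay at or below 0.13.
The dominant spike at lag 5 indicates a seasonal period of 5.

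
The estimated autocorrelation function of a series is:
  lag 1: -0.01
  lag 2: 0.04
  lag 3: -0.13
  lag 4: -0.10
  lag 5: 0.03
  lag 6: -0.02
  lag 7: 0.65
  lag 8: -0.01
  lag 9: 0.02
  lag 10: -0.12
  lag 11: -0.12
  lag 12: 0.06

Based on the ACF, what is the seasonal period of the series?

7

The largest autocorrelation is r_7 = 0.65; the remaining lags stay at or below 0.06.
The dominant spike at lag 7 indicates a seasonal period of 7.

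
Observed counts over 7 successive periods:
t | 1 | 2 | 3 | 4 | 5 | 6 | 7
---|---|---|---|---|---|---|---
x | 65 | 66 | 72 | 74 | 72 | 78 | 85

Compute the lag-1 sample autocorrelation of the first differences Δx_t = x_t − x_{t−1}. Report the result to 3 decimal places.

-0.112

First differences Δx: 1, 6, 2, -2, 6, 7
Mean of differences = 3.3333
Numerator Σ(Δx_t−Δx̄)(Δx_{t+1}−Δx̄) = -7.1111
Denominator Σ(Δx_t−Δx̄)² = 63.3333
r_1(Δx) = -7.1111 / 63.3333 = -0.112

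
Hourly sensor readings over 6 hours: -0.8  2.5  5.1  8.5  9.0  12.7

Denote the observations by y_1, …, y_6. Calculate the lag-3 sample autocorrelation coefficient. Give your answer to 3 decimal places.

Mean ȳ = (-0.8 + 2.5 + 5.1 + 8.5 + 9.0 + 12.7)/6 = 6.1667
Deviations from mean: -6.9667, -3.6667, -1.0667, 2.3333, 2.8333, 6.5333
Numerator Σ_{t=1}^{3}(y_t−ȳ)(y_{t+3}−ȳ) = -33.6133
Denominator Σ(y_t−ȳ)² = 119.2733
r_3 = -33.6133 / 119.2733 = -0.282

-0.282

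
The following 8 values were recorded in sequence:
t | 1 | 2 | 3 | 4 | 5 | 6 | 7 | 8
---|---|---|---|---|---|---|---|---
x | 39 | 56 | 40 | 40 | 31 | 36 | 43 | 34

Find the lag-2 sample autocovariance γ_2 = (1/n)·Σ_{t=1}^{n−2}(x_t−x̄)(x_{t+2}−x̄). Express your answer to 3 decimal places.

-0.582

Mean x̄ = (39 + 56 + 40 + 40 + 31 + 36 + 43 + 34)/8 = 39.8750
Σ_{t=1}^{6}(x_t−x̄)(x_{t+2}−x̄) = -4.6563
γ_2 = -4.6563 / 8 = -0.582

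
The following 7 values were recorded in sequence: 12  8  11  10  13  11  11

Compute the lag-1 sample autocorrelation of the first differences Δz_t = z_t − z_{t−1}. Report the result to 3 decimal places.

First differences Δz: -4, 3, -1, 3, -2, 0
Mean of differences = -0.1667
Numerator Σ(Δz_t−Δz̄)(Δz_{t+1}−Δz̄) = -23.5278
Denominator Σ(Δz_t−Δz̄)² = 38.8333
r_1(Δz) = -23.5278 / 38.8333 = -0.606

-0.606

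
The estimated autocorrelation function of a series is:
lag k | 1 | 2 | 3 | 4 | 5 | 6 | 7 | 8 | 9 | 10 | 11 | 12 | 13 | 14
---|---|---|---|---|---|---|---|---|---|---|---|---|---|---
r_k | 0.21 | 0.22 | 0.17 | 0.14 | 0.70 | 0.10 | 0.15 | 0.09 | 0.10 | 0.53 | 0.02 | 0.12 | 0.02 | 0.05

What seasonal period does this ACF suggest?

The largest autocorrelation is r_5 = 0.70, with a weaker echo at lag 10 (0.53); the remaining lags stay at or below 0.22.
The dominant spike at lag 5 indicates a seasonal period of 5.

5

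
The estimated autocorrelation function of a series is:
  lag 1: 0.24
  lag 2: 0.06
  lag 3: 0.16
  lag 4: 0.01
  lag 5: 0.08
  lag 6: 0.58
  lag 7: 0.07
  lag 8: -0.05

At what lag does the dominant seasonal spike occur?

6

The largest autocorrelation is r_6 = 0.58; the remaining lags stay at or below 0.24. The elevated value at lag 1 (0.24), dropping to 0.06 at lag 2, reflects decaying short-term dependence rather than seasonality.
The dominant spike at lag 6 indicates a seasonal period of 6.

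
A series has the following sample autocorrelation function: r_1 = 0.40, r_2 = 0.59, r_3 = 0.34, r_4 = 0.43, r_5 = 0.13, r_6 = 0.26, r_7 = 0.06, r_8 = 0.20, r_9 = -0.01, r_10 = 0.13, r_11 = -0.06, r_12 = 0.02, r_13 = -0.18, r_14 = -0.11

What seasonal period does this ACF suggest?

The largest autocorrelation is r_2 = 0.59, with a weaker echo at lag 4 (0.43); the remaining lags stay at or below 0.40.
The dominant spike at lag 2 indicates a seasonal period of 2.

2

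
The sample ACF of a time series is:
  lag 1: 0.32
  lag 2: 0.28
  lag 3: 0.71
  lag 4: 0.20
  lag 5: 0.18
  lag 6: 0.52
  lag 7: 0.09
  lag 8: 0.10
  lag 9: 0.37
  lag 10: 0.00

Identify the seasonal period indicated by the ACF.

The largest autocorrelation is r_3 = 0.71, with weaker echoes at lags 6 (0.52) and 9 (0.37); the remaining lags stay at or below 0.32. The elevated value at lag 1 (0.32), dropping to 0.28 at lag 2, reflects decaying short-term dependence rather than seasonality.
The dominant spike at lag 3 indicates a seasonal period of 3.

3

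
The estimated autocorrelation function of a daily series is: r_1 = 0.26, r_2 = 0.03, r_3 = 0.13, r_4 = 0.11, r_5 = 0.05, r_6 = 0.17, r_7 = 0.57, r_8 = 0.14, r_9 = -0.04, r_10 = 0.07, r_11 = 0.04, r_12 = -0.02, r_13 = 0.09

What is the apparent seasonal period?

7

The largest autocorrelation is r_7 = 0.57; the remaining lags stay at or below 0.26. The elevated value at lag 1 (0.26), dropping to 0.03 at lag 2, reflects decaying short-term dependence rather than seasonality.
The dominant spike at lag 7 indicates a seasonal period of 7.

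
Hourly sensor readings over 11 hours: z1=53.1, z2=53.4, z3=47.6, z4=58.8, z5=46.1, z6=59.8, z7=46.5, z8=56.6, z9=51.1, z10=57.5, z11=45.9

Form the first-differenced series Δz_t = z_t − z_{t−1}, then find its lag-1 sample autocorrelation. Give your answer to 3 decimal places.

-0.873

First differences Δz: 0.3, -5.8, 11.2, -12.7, 13.7, -13.3, 10.1, -5.5, 6.4, -11.6
Mean of differences = -0.7200
Numerator Σ(Δz_t−Δz̄)(Δz_{t+1}−Δz̄) = -862.0264
Denominator Σ(Δz_t−Δz̄)² = 987.6360
r_1(Δz) = -862.0264 / 987.6360 = -0.873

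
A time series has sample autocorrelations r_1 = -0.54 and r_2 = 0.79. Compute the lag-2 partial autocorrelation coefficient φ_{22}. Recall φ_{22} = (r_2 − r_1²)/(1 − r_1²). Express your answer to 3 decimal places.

0.704

φ_{22} = (r_2 − r_1²) / (1 − r_1²)
r_1² = (-0.54)² = 0.2916
Numerator = 0.79 − 0.2916 = 0.4984; denominator = 1 − 0.2916 = 0.7084
φ_{22} = 0.4984 / 0.7084 = 0.704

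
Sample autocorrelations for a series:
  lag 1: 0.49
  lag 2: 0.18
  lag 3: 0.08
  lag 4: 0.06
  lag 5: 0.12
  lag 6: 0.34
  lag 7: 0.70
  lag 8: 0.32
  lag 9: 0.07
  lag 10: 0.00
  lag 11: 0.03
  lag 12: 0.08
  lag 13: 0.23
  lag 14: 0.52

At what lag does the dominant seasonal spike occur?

The largest autocorrelation is r_7 = 0.70, with a weaker echo at lag 14 (0.52); the remaining lags stay at or below 0.49. The elevated value at lag 1 (0.49), dropping to 0.18 at lag 2, reflects decaying short-term dependence rather than seasonality.
The dominant spike at lag 7 indicates a seasonal period of 7.

7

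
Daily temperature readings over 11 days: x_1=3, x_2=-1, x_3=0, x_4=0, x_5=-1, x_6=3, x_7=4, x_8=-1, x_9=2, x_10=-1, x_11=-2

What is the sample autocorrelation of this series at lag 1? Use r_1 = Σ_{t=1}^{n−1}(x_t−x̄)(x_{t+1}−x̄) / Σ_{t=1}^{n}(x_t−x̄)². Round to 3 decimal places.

-0.071

Mean x̄ = (3 − 1 + 0 + 0 − 1 + 3 + 4 − 1 + 2 − 1 − 2)/11 = 0.5455
Numerator Σ_{t=1}^{10}(x_t−x̄)(x_{t+1}−x̄) = -3.0248
Denominator Σ(x_t−x̄)² = 42.7273
r_1 = -3.0248 / 42.7273 = -0.071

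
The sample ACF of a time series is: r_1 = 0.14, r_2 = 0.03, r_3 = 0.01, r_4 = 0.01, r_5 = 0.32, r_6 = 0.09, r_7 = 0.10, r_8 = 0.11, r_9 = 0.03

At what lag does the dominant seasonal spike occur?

5

The largest autocorrelation is r_5 = 0.32; the remaining lags stay at or below 0.14.
The dominant spike at lag 5 indicates a seasonal period of 5.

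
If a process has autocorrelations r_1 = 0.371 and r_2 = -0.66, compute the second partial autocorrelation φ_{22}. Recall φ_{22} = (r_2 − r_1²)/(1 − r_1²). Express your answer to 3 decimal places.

-0.925

φ_{22} = (r_2 − r_1²) / (1 − r_1²)
r_1² = (0.371)² = 0.137641
Numerator = -0.66 − 0.1376 = -0.7976; denominator = 1 − 0.1376 = 0.8624
φ_{22} = -0.7976 / 0.8624 = -0.925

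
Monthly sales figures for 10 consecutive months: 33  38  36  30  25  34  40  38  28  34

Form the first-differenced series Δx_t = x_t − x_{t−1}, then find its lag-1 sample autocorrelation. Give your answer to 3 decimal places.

First differences Δx: 5, -2, -6, -5, 9, 6, -2, -10, 6
Mean of differences = 0.1111
Numerator Σ(Δx_t−Δx̄)(Δx_{t+1}−Δx̄) = -9.9012
Denominator Σ(Δx_t−Δx̄)² = 346.8889
r_1(Δx) = -9.9012 / 346.8889 = -0.029

-0.029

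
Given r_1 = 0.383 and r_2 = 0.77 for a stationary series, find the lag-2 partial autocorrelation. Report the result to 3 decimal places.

φ_{22} = (r_2 − r_1²) / (1 − r_1²)
r_1² = (0.383)² = 0.146689
Numerator = 0.77 − 0.1467 = 0.6233; denominator = 1 − 0.1467 = 0.8533
φ_{22} = 0.6233 / 0.8533 = 0.730

0.730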